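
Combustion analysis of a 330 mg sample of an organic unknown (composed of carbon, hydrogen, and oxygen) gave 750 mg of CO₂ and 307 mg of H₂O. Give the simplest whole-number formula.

C3H6O

mol C = 0.750 g CO₂ ÷ 44.009 g/mol = 0.01704 mol
mol H = 2 × 0.307 g H₂O ÷ 18.015 g/mol = 0.03408 mol
mass O = 0.330 − (0.2047 + 0.03436) = 0.09095 g → mol O = 0.09095 ÷ 15.999 = 0.005685 mol
Divide by the smallest (0.005685 mol): C 2.998, H 5.995, O 1.000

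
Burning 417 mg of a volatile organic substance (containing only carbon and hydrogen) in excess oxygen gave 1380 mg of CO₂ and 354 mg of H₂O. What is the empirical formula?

C4H5

mol C = 1.38 g CO₂ ÷ 44.009 g/mol = 0.03136 mol
mol H = 2 × 0.354 g H₂O ÷ 18.015 g/mol = 0.03930 mol
Divide by the smallest (0.03136 mol): C 1.000, H 1.253
Multiplying each by 4 gives whole numbers: C 4.00, H 5.01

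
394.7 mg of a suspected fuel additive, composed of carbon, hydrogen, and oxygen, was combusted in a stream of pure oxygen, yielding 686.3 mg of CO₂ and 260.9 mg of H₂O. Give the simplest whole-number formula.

mol C = 0.6863 g CO₂ ÷ 44.009 g/mol = 0.015595 mol
mol H = 2 × 0.2609 g H₂O ÷ 18.015 g/mol = 0.028965 mol
mass O = 0.3947 − (0.18731 + 0.029196) = 0.17820 g → mol O = 0.17820 ÷ 15.999 = 0.011138 mol
Divide by the smallest (0.011138 mol): C 1.400, H 2.601, O 1.000
Multiplying each by 5 gives whole numbers: C 7.00, H 13.00, O 5.00

C7H13O5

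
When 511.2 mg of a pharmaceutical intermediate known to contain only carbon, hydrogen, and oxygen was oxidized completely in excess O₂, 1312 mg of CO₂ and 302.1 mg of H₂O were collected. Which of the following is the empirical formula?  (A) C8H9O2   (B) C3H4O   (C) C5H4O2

(A) C8H9O2

mol C = 1.312 g CO₂ ÷ 44.009 g/mol = 0.029812 mol
mol H = 2 × 0.3021 g H₂O ÷ 18.015 g/mol = 0.033539 mol
mass O = 0.5112 − (0.35807 + 0.033807) = 0.11932 g → mol O = 0.11932 ÷ 15.999 = 0.0074580 mol
Divide by the smallest (0.0074580 mol): C 3.997, H 4.497, O 1.000
Multiplying each by 2 gives whole numbers: C 7.99, H 8.99, O 2.00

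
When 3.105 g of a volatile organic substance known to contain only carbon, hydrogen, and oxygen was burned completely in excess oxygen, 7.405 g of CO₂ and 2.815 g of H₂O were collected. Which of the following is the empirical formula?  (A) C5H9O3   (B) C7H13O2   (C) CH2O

mol C = 7.405 g CO₂ ÷ 44.009 g/mol = 0.16826 mol
mol H = 2 × 2.815 g H₂O ÷ 18.015 g/mol = 0.31252 mol
mass O = 3.105 − (2.0210 + 0.31502) = 0.76900 g → mol O = 0.76900 ÷ 15.999 = 0.048065 mol
Divide by the smallest (0.048065 mol): C 3.501, H 6.502, O 1.000
Multiplying each by 2 gives whole numbers: C 7.00, H 13.00, O 2.00

(B) C7H13O2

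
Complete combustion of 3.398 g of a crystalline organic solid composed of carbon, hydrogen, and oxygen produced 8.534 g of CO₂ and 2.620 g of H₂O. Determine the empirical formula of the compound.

C4H6O

mol C = 8.534 g CO₂ ÷ 44.009 g/mol = 0.19391 mol
mol H = 2 × 2.620 g H₂O ÷ 18.015 g/mol = 0.29087 mol
mass O = 3.398 − (2.3291 + 0.29320) = 0.77569 g → mol O = 0.77569 ÷ 15.999 = 0.048484 mol
Divide by the smallest (0.048484 mol): C 4.000, H 5.999, O 1.000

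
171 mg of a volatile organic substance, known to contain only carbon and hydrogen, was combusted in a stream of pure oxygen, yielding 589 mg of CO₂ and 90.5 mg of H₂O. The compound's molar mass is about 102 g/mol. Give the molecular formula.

C8H6

mol C = 0.589 g CO₂ ÷ 44.009 g/mol = 0.01338 mol
mol H = 2 × 0.0905 g H₂O ÷ 18.015 g/mol = 0.01005 mol
Divide by the smallest (0.01005 mol): C 1.332, H 1.000
Multiplying each by 3 gives whole numbers: C 4.00, H 3.00
Empirical formula: C4H3
Empirical-formula mass = 51.07 g/mol; 102 ÷ 51.07 ≈ 2, so the molecular formula is C8H6.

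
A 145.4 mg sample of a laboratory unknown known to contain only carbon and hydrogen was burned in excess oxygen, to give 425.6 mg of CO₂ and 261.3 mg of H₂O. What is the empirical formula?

CH3

mol C = 0.4256 g CO₂ ÷ 44.009 g/mol = 0.0096707 mol
mol H = 2 × 0.2613 g H₂O ÷ 18.015 g/mol = 0.029009 mol
Divide by the smallest (0.0096707 mol): C 1.000, H 3.000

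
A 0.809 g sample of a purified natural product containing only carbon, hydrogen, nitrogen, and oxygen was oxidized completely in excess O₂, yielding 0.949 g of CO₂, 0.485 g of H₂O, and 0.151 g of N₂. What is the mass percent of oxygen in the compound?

mol C = 0.949 g CO₂ ÷ 44.009 g/mol = 0.02156 mol
mol H = 2 × 0.485 g H₂O ÷ 18.015 g/mol = 0.05384 mol
mol N = 2 × 0.151 g N₂ ÷ 28.014 g/mol = 0.01078 mol
mass O = 0.809 − (0.2590 + 0.05427 + 0.1510) = 0.3447 g → mol O = 0.3447 ÷ 15.999 = 0.02155 mol
mass % O = 0.3447 g ÷ 0.809 g × 100%

42.6%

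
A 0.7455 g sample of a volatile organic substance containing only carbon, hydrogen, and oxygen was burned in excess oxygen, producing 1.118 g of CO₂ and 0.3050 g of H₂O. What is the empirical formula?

C3H4O3

mol C = 1.118 g CO₂ ÷ 44.009 g/mol = 0.025404 mol
mol H = 2 × 0.3050 g H₂O ÷ 18.015 g/mol = 0.033861 mol
mass O = 0.7455 − (0.30513 + 0.034132) = 0.40624 g → mol O = 0.40624 ÷ 15.999 = 0.025392 mol
Divide by the smallest (0.025392 mol): C 1.000, H 1.334, O 1.000
Multiplying each by 3 gives whole numbers: C 3.00, H 4.00, O 3.00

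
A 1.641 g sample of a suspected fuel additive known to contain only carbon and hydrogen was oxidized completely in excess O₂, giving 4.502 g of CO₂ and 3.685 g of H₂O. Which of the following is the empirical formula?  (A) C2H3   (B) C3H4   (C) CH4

(C) CH4

mol C = 4.502 g CO₂ ÷ 44.009 g/mol = 0.10230 mol
mol H = 2 × 3.685 g H₂O ÷ 18.015 g/mol = 0.40910 mol
Divide by the smallest (0.10230 mol): C 1.000, H 3.999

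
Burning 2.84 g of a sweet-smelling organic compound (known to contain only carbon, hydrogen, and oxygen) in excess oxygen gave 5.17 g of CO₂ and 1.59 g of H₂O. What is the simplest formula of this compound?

C6H9O4

mol C = 5.17 g CO₂ ÷ 44.009 g/mol = 0.1175 mol
mol H = 2 × 1.59 g H₂O ÷ 18.015 g/mol = 0.1765 mol
mass O = 2.84 − (1.411 + 0.1779) = 1.251 g → mol O = 1.251 ÷ 15.999 = 0.07820 mol
Divide by the smallest (0.07820 mol): C 1.502, H 2.257, O 1.000
Multiplying each by 4 gives whole numbers: C 6.01, H 9.03, O 4.00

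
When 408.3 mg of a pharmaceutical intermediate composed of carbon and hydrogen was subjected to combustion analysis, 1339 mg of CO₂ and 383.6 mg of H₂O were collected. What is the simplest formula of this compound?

C5H7

mol C = 1.339 g CO₂ ÷ 44.009 g/mol = 0.030426 mol
mol H = 2 × 0.3836 g H₂O ÷ 18.015 g/mol = 0.042587 mol
Divide by the smallest (0.030426 mol): C 1.000, H 1.400
Multiplying each by 5 gives whole numbers: C 5.00, H 7.00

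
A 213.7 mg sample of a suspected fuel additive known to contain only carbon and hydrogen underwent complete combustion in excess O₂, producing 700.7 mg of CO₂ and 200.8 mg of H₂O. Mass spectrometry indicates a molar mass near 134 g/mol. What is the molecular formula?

mol C = 0.7007 g CO₂ ÷ 44.009 g/mol = 0.015922 mol
mol H = 2 × 0.2008 g H₂O ÷ 18.015 g/mol = 0.022293 mol
Divide by the smallest (0.015922 mol): C 1.000, H 1.400
Multiplying each by 5 gives whole numbers: C 5.00, H 7.00
Empirical formula: C5H7
Empirical-formula mass = 67.11 g/mol; 134 ÷ 67.11 ≈ 2, so the molecular formula is C10H14.

C10H14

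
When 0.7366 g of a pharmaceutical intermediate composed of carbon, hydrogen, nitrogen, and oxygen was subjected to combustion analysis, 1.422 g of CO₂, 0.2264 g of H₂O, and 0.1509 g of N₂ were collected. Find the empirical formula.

C9H7N3O3

mol C = 1.422 g CO₂ ÷ 44.009 g/mol = 0.032312 mol
mol H = 2 × 0.2264 g H₂O ÷ 18.015 g/mol = 0.025135 mol
mol N = 2 × 0.1509 g N₂ ÷ 28.014 g/mol = 0.010773 mol
mass O = 0.7366 − (0.38809 + 0.025336 + 0.15090) = 0.17227 g → mol O = 0.17227 ÷ 15.999 = 0.010768 mol
Divide by the smallest (0.010768 mol): C 3.001, H 2.334, N 1.001, O 1.000
Multiplying each by 3 gives whole numbers: C 9.00, H 7.00, N 3.00, O 3.00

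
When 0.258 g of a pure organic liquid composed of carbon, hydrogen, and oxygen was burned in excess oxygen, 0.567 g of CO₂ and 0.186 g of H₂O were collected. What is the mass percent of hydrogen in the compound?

mol C = 0.567 g CO₂ ÷ 44.009 g/mol = 0.01288 mol
mol H = 2 × 0.186 g H₂O ÷ 18.015 g/mol = 0.02065 mol
mass O = 0.258 − (0.1547 + 0.02081) = 0.08244 g → mol O = 0.08244 ÷ 15.999 = 0.005153 mol
mass % H = 0.02081 g ÷ 0.258 g × 100%

8.1%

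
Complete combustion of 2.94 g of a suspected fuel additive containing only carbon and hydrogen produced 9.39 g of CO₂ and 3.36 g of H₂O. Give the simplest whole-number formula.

mol C = 9.39 g CO₂ ÷ 44.009 g/mol = 0.2134 mol
mol H = 2 × 3.36 g H₂O ÷ 18.015 g/mol = 0.3730 mol
Divide by the smallest (0.2134 mol): C 1.000, H 1.748
Multiplying each by 4 gives whole numbers: C 4.00, H 6.99

C4H7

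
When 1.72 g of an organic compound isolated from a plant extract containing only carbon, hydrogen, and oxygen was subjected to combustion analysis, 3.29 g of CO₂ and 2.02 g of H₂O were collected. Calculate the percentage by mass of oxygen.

mol C = 3.29 g CO₂ ÷ 44.009 g/mol = 0.07476 mol
mol H = 2 × 2.02 g H₂O ÷ 18.015 g/mol = 0.2243 mol
mass O = 1.72 − (0.8979 + 0.2261) = 0.5960 g → mol O = 0.5960 ÷ 15.999 = 0.03725 mol
mass % O = 0.5960 g ÷ 1.72 g × 100%

34.7%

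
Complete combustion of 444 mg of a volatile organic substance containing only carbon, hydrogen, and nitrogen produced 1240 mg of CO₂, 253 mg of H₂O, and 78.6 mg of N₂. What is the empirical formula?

C5H5N

mol C = 1.24 g CO₂ ÷ 44.009 g/mol = 0.02818 mol
mol H = 2 × 0.253 g H₂O ÷ 18.015 g/mol = 0.02809 mol
mol N = 2 × 0.0786 g N₂ ÷ 28.014 g/mol = 0.005611 mol
Divide by the smallest (0.005611 mol): C 5.021, H 5.005, N 1.000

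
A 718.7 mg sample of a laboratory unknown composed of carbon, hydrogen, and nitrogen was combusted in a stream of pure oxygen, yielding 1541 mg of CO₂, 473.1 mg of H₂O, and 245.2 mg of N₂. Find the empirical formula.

mol C = 1.541 g CO₂ ÷ 44.009 g/mol = 0.035016 mol
mol H = 2 × 0.4731 g H₂O ÷ 18.015 g/mol = 0.052523 mol
mol N = 2 × 0.2452 g N₂ ÷ 28.014 g/mol = 0.017506 mol
Divide by the smallest (0.017506 mol): C 2.000, H 3.000, N 1.000

C2H3N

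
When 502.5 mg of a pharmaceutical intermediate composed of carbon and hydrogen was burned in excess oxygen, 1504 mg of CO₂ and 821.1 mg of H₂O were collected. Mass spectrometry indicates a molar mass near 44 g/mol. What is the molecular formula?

C3H8

mol C = 1.504 g CO₂ ÷ 44.009 g/mol = 0.034175 mol
mol H = 2 × 0.8211 g H₂O ÷ 18.015 g/mol = 0.091157 mol
Divide by the smallest (0.034175 mol): C 1.000, H 2.667
Multiplying each by 3 gives whole numbers: C 3.00, H 8.00
Empirical formula: C3H8
Empirical-formula mass = 44.10 g/mol; 44 ÷ 44.10 ≈ 1, so the molecular formula is C3H8.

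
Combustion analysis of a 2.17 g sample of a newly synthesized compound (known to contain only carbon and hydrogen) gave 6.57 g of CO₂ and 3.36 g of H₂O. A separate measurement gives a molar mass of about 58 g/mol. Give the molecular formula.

C4H10

mol C = 6.57 g CO₂ ÷ 44.009 g/mol = 0.1493 mol
mol H = 2 × 3.36 g H₂O ÷ 18.015 g/mol = 0.3730 mol
Divide by the smallest (0.1493 mol): C 1.000, H 2.499
Multiplying each by 2 gives whole numbers: C 2.00, H 5.00
Empirical formula: C2H5
Empirical-formula mass = 29.06 g/mol; 58 ÷ 29.06 ≈ 2, so the molecular formula is C4H10.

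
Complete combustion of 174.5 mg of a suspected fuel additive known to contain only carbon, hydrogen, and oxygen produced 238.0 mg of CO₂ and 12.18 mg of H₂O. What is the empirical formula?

C4HO5

mol C = 0.2380 g CO₂ ÷ 44.009 g/mol = 0.0054080 mol
mol H = 2 × 0.01218 g H₂O ÷ 18.015 g/mol = 0.0013522 mol
mass O = 0.1745 − (0.064955 + 0.0013630) = 0.10818 g → mol O = 0.10818 ÷ 15.999 = 0.0067618 mol
Divide by the smallest (0.0013522 mol): C 3.999, H 1.000, O 5.001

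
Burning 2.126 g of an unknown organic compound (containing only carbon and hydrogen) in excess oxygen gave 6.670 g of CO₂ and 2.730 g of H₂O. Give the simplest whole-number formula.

CH2

mol C = 6.670 g CO₂ ÷ 44.009 g/mol = 0.15156 mol
mol H = 2 × 2.730 g H₂O ÷ 18.015 g/mol = 0.30308 mol
Divide by the smallest (0.15156 mol): C 1.000, H 2.000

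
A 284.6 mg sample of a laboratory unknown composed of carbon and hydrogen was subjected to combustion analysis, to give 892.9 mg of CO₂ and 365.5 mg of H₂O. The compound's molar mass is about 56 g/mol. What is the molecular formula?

C4H8

mol C = 0.8929 g CO₂ ÷ 44.009 g/mol = 0.020289 mol
mol H = 2 × 0.3655 g H₂O ÷ 18.015 g/mol = 0.040577 mol
Divide by the smallest (0.020289 mol): C 1.000, H 2.000
Empirical formula: CH2
Empirical-formula mass = 14.03 g/mol; 56 ÷ 14.03 ≈ 4, so the molecular formula is C4H8.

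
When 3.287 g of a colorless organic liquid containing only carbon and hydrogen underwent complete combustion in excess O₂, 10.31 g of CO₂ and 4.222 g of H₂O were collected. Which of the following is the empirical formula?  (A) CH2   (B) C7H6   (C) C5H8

mol C = 10.31 g CO₂ ÷ 44.009 g/mol = 0.23427 mol
mol H = 2 × 4.222 g H₂O ÷ 18.015 g/mol = 0.46872 mol
Divide by the smallest (0.23427 mol): C 1.000, H 2.001

(A) CH2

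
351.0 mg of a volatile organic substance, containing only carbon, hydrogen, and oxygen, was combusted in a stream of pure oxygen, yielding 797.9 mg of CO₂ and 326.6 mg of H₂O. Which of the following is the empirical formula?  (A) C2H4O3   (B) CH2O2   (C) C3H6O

(C) C3H6O

mol C = 0.7979 g CO₂ ÷ 44.009 g/mol = 0.018130 mol
mol H = 2 × 0.3266 g H₂O ÷ 18.015 g/mol = 0.036259 mol
mass O = 0.3510 − (0.21776 + 0.036549) = 0.096687 g → mol O = 0.096687 ÷ 15.999 = 0.0060433 mol
Divide by the smallest (0.0060433 mol): C 3.000, H 6.000, O 1.000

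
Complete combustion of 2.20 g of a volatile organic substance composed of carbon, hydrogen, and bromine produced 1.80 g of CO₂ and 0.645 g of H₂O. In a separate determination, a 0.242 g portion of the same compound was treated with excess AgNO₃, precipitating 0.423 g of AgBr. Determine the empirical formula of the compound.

mol C = 1.80 g CO₂ ÷ 44.009 g/mol = 0.04090 mol
mol H = 2 × 0.645 g H₂O ÷ 18.015 g/mol = 0.07161 mol
From the AgBr data: mol Br per gram of compound = (0.423 ÷ 187.772) ÷ 0.242 = 0.009309 mol/g, so in the 2.20 g combustion sample mol Br = 0.02048 mol
Divide by the smallest (0.02048 mol): C 1.997, H 3.497, Br 1.000
Multiplying each by 2 gives whole numbers: C 3.99, H 6.99, Br 2.00

C4H7Br2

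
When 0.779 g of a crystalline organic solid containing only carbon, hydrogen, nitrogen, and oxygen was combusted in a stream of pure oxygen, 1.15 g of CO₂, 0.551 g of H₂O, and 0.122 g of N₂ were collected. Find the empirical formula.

C3H7NO2

mol C = 1.15 g CO₂ ÷ 44.009 g/mol = 0.02613 mol
mol H = 2 × 0.551 g H₂O ÷ 18.015 g/mol = 0.06117 mol
mol N = 2 × 0.122 g N₂ ÷ 28.014 g/mol = 0.008710 mol
mass O = 0.779 − (0.3139 + 0.06166 + 0.1220) = 0.2815 g → mol O = 0.2815 ÷ 15.999 = 0.01759 mol
Divide by the smallest (0.008710 mol): C 3.000, H 7.023, N 1.000, O 2.020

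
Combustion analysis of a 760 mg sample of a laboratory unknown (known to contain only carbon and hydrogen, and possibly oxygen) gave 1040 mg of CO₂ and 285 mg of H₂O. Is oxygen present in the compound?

yes

mol C = 1.04 g CO₂ ÷ 44.009 g/mol = 0.02363 mol
mol H = 2 × 0.285 g H₂O ÷ 18.015 g/mol = 0.03164 mol
C and H account for only 0.3157 g of the 0.760 g sample; the remaining 0.4443 g must be oxygen.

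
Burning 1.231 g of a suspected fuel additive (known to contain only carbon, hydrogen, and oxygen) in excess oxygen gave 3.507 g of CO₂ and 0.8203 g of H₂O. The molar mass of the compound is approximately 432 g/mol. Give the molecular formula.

C28H32O4

mol C = 3.507 g CO₂ ÷ 44.009 g/mol = 0.079688 mol
mol H = 2 × 0.8203 g H₂O ÷ 18.015 g/mol = 0.091069 mol
mass O = 1.231 − (0.95714 + 0.091797) = 0.18207 g → mol O = 0.18207 ÷ 15.999 = 0.011380 mol
Divide by the smallest (0.011380 mol): C 7.003, H 8.003, O 1.000
Empirical formula: C7H8O
Empirical-formula mass = 108.14 g/mol; 432 ÷ 108.14 ≈ 4, so the molecular formula is C28H32O4.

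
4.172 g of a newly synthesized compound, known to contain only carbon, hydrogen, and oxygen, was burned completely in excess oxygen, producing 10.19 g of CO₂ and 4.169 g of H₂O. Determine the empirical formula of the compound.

mol C = 10.19 g CO₂ ÷ 44.009 g/mol = 0.23154 mol
mol H = 2 × 4.169 g H₂O ÷ 18.015 g/mol = 0.46284 mol
mass O = 4.172 − (2.7811 + 0.46654) = 0.92439 g → mol O = 0.92439 ÷ 15.999 = 0.057778 mol
Divide by the smallest (0.057778 mol): C 4.007, H 8.011, O 1.000

C4H8O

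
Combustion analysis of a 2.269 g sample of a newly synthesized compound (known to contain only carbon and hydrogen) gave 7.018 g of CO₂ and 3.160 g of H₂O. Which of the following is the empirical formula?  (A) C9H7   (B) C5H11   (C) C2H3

mol C = 7.018 g CO₂ ÷ 44.009 g/mol = 0.15947 mol
mol H = 2 × 3.160 g H₂O ÷ 18.015 g/mol = 0.35082 mol
Divide by the smallest (0.15947 mol): C 1.000, H 2.200
Multiplying each by 5 gives whole numbers: C 5.00, H 11.00

(B) C5H11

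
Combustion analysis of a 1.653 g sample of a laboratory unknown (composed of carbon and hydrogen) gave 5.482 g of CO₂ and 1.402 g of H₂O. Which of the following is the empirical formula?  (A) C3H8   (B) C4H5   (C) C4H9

(B) C4H5

mol C = 5.482 g CO₂ ÷ 44.009 g/mol = 0.12457 mol
mol H = 2 × 1.402 g H₂O ÷ 18.015 g/mol = 0.15565 mol
Divide by the smallest (0.12457 mol): C 1.000, H 1.250
Multiplying each by 4 gives whole numbers: C 4.00, H 5.00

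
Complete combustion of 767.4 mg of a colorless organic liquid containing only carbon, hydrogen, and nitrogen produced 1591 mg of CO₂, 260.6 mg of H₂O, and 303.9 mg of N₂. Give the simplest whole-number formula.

C5H4N3

mol C = 1.591 g CO₂ ÷ 44.009 g/mol = 0.036152 mol
mol H = 2 × 0.2606 g H₂O ÷ 18.015 g/mol = 0.028931 mol
mol N = 2 × 0.3039 g N₂ ÷ 28.014 g/mol = 0.021696 mol
Divide by the smallest (0.021696 mol): C 1.666, H 1.333, N 1.000
Multiplying each by 3 gives whole numbers: C 5.00, H 4.00, N 3.00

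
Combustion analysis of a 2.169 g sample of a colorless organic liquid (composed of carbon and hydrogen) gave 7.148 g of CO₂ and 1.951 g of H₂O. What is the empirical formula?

C3H4

mol C = 7.148 g CO₂ ÷ 44.009 g/mol = 0.16242 mol
mol H = 2 × 1.951 g H₂O ÷ 18.015 g/mol = 0.21660 mol
Divide by the smallest (0.16242 mol): C 1.000, H 1.334
Multiplying each by 3 gives whole numbers: C 3.00, H 4.00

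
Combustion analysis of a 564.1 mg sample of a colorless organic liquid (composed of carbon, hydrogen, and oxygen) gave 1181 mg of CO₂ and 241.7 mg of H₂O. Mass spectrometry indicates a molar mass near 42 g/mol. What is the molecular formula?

C2H2O

mol C = 1.181 g CO₂ ÷ 44.009 g/mol = 0.026835 mol
mol H = 2 × 0.2417 g H₂O ÷ 18.015 g/mol = 0.026833 mol
mass O = 0.5641 − (0.32232 + 0.027048) = 0.21473 g → mol O = 0.21473 ÷ 15.999 = 0.013422 mol
Divide by the smallest (0.013422 mol): C 1.999, H 1.999, O 1.000
Empirical formula: C2H2O
Empirical-formula mass = 42.04 g/mol; 42 ÷ 42.04 ≈ 1, so the molecular formula is C2H2O.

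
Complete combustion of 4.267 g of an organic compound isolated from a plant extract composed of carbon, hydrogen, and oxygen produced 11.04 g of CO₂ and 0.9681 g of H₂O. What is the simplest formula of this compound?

mol C = 11.04 g CO₂ ÷ 44.009 g/mol = 0.25086 mol
mol H = 2 × 0.9681 g H₂O ÷ 18.015 g/mol = 0.10748 mol
mass O = 4.267 − (3.0131 + 0.10834) = 1.1456 g → mol O = 1.1456 ÷ 15.999 = 0.071605 mol
Divide by the smallest (0.071605 mol): C 3.503, H 1.501, O 1.000
Multiplying each by 2 gives whole numbers: C 7.01, H 3.00, O 2.00

C7H3O2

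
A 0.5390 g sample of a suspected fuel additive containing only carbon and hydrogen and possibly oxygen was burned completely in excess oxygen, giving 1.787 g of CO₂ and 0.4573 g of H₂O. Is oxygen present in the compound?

mol C = 1.787 g CO₂ ÷ 44.009 g/mol = 0.040605 mol
mol H = 2 × 0.4573 g H₂O ÷ 18.015 g/mol = 0.050769 mol
C and H together account for 0.53889 g — essentially the entire 0.5390 g sample — so the compound contains no oxygen.

no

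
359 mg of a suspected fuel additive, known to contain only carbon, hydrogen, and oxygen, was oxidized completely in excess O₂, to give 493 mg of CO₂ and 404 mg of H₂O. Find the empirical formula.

mol C = 0.493 g CO₂ ÷ 44.009 g/mol = 0.01120 mol
mol H = 2 × 0.404 g H₂O ÷ 18.015 g/mol = 0.04485 mol
mass O = 0.359 − (0.1346 + 0.04521) = 0.1792 g → mol O = 0.1792 ÷ 15.999 = 0.01120 mol
Divide by the smallest (0.01120 mol): C 1.000, H 4.004, O 1.000

CH4O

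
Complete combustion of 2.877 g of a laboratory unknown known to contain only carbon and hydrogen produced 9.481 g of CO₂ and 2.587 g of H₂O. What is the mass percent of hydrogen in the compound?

mol C = 9.481 g CO₂ ÷ 44.009 g/mol = 0.21543 mol
mol H = 2 × 2.587 g H₂O ÷ 18.015 g/mol = 0.28721 mol
mass % H = 0.28950 g ÷ 2.877 g × 100%

10.06%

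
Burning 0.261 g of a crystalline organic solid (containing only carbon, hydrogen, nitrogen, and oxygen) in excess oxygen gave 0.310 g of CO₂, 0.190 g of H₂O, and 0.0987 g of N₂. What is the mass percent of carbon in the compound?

32.4%

mol C = 0.310 g CO₂ ÷ 44.009 g/mol = 0.007044 mol
mol H = 2 × 0.190 g H₂O ÷ 18.015 g/mol = 0.02109 mol
mol N = 2 × 0.0987 g N₂ ÷ 28.014 g/mol = 0.007046 mol
mass O = 0.261 − (0.08461 + 0.02126 + 0.09870) = 0.05643 g → mol O = 0.05643 ÷ 15.999 = 0.003527 mol
mass % C = 0.08461 g ÷ 0.261 g × 100%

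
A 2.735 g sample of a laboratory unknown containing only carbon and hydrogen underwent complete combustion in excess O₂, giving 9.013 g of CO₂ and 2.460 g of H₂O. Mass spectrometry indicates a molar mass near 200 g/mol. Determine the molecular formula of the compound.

C15H20

mol C = 9.013 g CO₂ ÷ 44.009 g/mol = 0.20480 mol
mol H = 2 × 2.460 g H₂O ÷ 18.015 g/mol = 0.27311 mol
Divide by the smallest (0.20480 mol): C 1.000, H 1.334
Multiplying each by 3 gives whole numbers: C 3.00, H 4.00
Empirical formula: C3H4
Empirical-formula mass = 40.06 g/mol; 200 ÷ 40.06 ≈ 5, so the molecular formula is C15H20.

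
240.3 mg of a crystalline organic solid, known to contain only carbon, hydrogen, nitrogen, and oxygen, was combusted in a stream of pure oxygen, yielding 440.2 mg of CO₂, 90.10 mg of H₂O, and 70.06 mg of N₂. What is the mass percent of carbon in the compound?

mol C = 0.4402 g CO₂ ÷ 44.009 g/mol = 0.010002 mol
mol H = 2 × 0.09010 g H₂O ÷ 18.015 g/mol = 0.010003 mol
mol N = 2 × 0.07006 g N₂ ÷ 28.014 g/mol = 0.0050018 mol
mass O = 0.2403 − (0.12014 + 0.010083 + 0.070060) = 0.040017 g → mol O = 0.040017 ÷ 15.999 = 0.0025012 mol
mass % C = 0.12014 g ÷ 0.2403 g × 100%

50.00%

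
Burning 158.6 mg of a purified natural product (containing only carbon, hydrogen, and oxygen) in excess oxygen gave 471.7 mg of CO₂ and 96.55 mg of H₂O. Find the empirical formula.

mol C = 0.4717 g CO₂ ÷ 44.009 g/mol = 0.010718 mol
mol H = 2 × 0.09655 g H₂O ÷ 18.015 g/mol = 0.010719 mol
mass O = 0.1586 − (0.12874 + 0.010805) = 0.019058 g → mol O = 0.019058 ÷ 15.999 = 0.0011912 mol
Divide by the smallest (0.0011912 mol): C 8.998, H 8.998, O 1.000

C9H9O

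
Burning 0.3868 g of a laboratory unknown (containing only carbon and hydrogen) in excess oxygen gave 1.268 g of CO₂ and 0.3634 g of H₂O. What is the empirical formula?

C5H7

mol C = 1.268 g CO₂ ÷ 44.009 g/mol = 0.028812 mol
mol H = 2 × 0.3634 g H₂O ÷ 18.015 g/mol = 0.040344 mol
Divide by the smallest (0.028812 mol): C 1.000, H 1.400
Multiplying each by 5 gives whole numbers: C 5.00, H 7.00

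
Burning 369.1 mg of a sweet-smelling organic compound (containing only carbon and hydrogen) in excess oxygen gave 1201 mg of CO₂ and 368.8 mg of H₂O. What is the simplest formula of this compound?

C2H3

mol C = 1.201 g CO₂ ÷ 44.009 g/mol = 0.027290 mol
mol H = 2 × 0.3688 g H₂O ÷ 18.015 g/mol = 0.040944 mol
Divide by the smallest (0.027290 mol): C 1.000, H 1.500
Multiplying each by 2 gives whole numbers: C 2.00, H 3.00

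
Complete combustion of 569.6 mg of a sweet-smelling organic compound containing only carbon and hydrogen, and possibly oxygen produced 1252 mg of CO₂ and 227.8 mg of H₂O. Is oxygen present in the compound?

yes

mol C = 1.252 g CO₂ ÷ 44.009 g/mol = 0.028449 mol
mol H = 2 × 0.2278 g H₂O ÷ 18.015 g/mol = 0.025290 mol
C and H account for only 0.36719 g of the 0.5696 g sample; the remaining 0.20241 g must be oxygen.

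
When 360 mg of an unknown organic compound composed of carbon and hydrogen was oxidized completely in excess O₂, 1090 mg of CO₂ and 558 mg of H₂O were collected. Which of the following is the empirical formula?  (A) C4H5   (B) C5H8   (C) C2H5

(C) C2H5

mol C = 1.09 g CO₂ ÷ 44.009 g/mol = 0.02477 mol
mol H = 2 × 0.558 g H₂O ÷ 18.015 g/mol = 0.06195 mol
Divide by the smallest (0.02477 mol): C 1.000, H 2.501
Multiplying each by 2 gives whole numbers: C 2.00, H 5.00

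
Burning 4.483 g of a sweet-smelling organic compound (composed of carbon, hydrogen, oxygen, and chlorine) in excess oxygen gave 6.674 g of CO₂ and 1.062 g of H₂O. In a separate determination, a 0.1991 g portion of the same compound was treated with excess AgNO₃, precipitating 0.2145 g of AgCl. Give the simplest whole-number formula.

mol C = 6.674 g CO₂ ÷ 44.009 g/mol = 0.15165 mol
mol H = 2 × 1.062 g H₂O ÷ 18.015 g/mol = 0.11790 mol
From the AgCl data: mol Cl per gram of compound = (0.2145 ÷ 143.318) ÷ 0.1991 = 0.0075172 mol/g, so in the 4.483 g combustion sample mol Cl = 0.033700 mol
mass O = 4.483 − (1.8215 + 0.11884 + 1.1946) = 1.3480 g → mol O = 1.3480 ÷ 15.999 = 0.084257 mol
Divide by the smallest (0.033700 mol): C 4.500, H 3.499, Cl 1.000, O 2.500
Multiplying each by 2 gives whole numbers: C 9.00, H 7.00, Cl 2.00, O 5.00

C9H7Cl2O5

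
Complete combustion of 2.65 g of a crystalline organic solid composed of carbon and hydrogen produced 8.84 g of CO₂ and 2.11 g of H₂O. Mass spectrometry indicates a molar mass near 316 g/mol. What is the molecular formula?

mol C = 8.84 g CO₂ ÷ 44.009 g/mol = 0.2009 mol
mol H = 2 × 2.11 g H₂O ÷ 18.015 g/mol = 0.2342 mol
Divide by the smallest (0.2009 mol): C 1.000, H 1.166
Multiplying each by 6 gives whole numbers: C 6.00, H 7.00
Empirical formula: C6H7
Empirical-formula mass = 79.12 g/mol; 316 ÷ 79.12 ≈ 4, so the molecular formula is C24H28.

C24H28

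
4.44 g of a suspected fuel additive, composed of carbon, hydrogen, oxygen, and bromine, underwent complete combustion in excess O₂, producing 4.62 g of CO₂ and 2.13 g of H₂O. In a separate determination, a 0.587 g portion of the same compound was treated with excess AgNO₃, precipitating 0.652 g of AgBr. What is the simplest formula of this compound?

mol C = 4.62 g CO₂ ÷ 44.009 g/mol = 0.1050 mol
mol H = 2 × 2.13 g H₂O ÷ 18.015 g/mol = 0.2365 mol
From the AgBr data: mol Br per gram of compound = (0.652 ÷ 187.772) ÷ 0.587 = 0.005915 mol/g, so in the 4.44 g combustion sample mol Br = 0.02626 mol
mass O = 4.44 − (1.261 + 0.2384 + 2.099) = 0.8421 g → mol O = 0.8421 ÷ 15.999 = 0.05264 mol
Divide by the smallest (0.02626 mol): C 3.997, H 9.004, Br 1.000, O 2.004

C4H9BrO2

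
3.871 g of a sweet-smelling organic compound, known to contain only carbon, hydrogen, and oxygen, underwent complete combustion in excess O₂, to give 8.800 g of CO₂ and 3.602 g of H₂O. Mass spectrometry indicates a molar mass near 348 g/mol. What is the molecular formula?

C18H36O6

mol C = 8.800 g CO₂ ÷ 44.009 g/mol = 0.19996 mol
mol H = 2 × 3.602 g H₂O ÷ 18.015 g/mol = 0.39989 mol
mass O = 3.871 − (2.4017 + 0.40309) = 1.0662 g → mol O = 1.0662 ÷ 15.999 = 0.066642 mol
Divide by the smallest (0.066642 mol): C 3.001, H 6.001, O 1.000
Empirical formula: C3H6O
Empirical-formula mass = 58.08 g/mol; 348 ÷ 58.08 ≈ 6, so the molecular formula is C18H36O6.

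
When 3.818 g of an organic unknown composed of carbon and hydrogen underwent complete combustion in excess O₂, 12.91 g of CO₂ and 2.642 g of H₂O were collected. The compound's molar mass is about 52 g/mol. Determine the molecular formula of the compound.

mol C = 12.91 g CO₂ ÷ 44.009 g/mol = 0.29335 mol
mol H = 2 × 2.642 g H₂O ÷ 18.015 g/mol = 0.29331 mol
Divide by the smallest (0.29331 mol): C 1.000, H 1.000
Empirical formula: CH
Empirical-formula mass = 13.02 g/mol; 52 ÷ 13.02 ≈ 4, so the molecular formula is C4H4.

C4H4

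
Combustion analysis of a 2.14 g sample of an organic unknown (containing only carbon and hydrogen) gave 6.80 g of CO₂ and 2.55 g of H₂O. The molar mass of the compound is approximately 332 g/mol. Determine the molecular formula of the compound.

mol C = 6.80 g CO₂ ÷ 44.009 g/mol = 0.1545 mol
mol H = 2 × 2.55 g H₂O ÷ 18.015 g/mol = 0.2831 mol
Divide by the smallest (0.1545 mol): C 1.000, H 1.832
Multiplying each by 6 gives whole numbers: C 6.00, H 10.99
Empirical formula: C6H11
Empirical-formula mass = 83.15 g/mol; 332 ÷ 83.15 ≈ 4, so the molecular formula is C24H44.

C24H44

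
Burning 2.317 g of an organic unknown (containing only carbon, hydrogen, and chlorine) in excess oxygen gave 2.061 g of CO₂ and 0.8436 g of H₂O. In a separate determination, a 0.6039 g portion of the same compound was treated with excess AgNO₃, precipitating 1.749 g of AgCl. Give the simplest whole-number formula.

mol C = 2.061 g CO₂ ÷ 44.009 g/mol = 0.046831 mol
mol H = 2 × 0.8436 g H₂O ÷ 18.015 g/mol = 0.093655 mol
From the AgCl data: mol Cl per gram of compound = (1.749 ÷ 143.318) ÷ 0.6039 = 0.020208 mol/g, so in the 2.317 g combustion sample mol Cl = 0.046822 mol
Divide by the smallest (0.046822 mol): C 1.000, H 2.000, Cl 1.000

CH2Cl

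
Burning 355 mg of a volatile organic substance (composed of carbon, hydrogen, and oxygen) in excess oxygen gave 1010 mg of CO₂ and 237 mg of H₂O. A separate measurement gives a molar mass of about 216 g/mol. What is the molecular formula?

mol C = 1.01 g CO₂ ÷ 44.009 g/mol = 0.02295 mol
mol H = 2 × 0.237 g H₂O ÷ 18.015 g/mol = 0.02631 mol
mass O = 0.355 − (0.2757 + 0.02652) = 0.05283 g → mol O = 0.05283 ÷ 15.999 = 0.003302 mol
Divide by the smallest (0.003302 mol): C 6.950, H 7.969, O 1.000
Empirical formula: C7H8O
Empirical-formula mass = 108.14 g/mol; 216 ÷ 108.14 ≈ 2, so the molecular formula is C14H16O2.

C14H16O2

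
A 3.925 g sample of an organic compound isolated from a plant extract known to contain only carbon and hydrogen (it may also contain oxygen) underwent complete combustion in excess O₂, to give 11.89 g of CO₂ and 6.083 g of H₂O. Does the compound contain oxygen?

mol C = 11.89 g CO₂ ÷ 44.009 g/mol = 0.27017 mol
mol H = 2 × 6.083 g H₂O ÷ 18.015 g/mol = 0.67533 mol
C and H together account for 3.9258 g — essentially the entire 3.925 g sample — so the compound contains no oxygen.

no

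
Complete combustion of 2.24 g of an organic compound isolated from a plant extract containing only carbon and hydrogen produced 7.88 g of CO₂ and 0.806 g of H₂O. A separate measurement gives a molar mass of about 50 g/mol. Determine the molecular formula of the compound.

mol C = 7.88 g CO₂ ÷ 44.009 g/mol = 0.1791 mol
mol H = 2 × 0.806 g H₂O ÷ 18.015 g/mol = 0.08948 mol
Divide by the smallest (0.08948 mol): C 2.001, H 1.000
Empirical formula: C2H
Empirical-formula mass = 25.03 g/mol; 50 ÷ 25.03 ≈ 2, so the molecular formula is C4H2.

C4H2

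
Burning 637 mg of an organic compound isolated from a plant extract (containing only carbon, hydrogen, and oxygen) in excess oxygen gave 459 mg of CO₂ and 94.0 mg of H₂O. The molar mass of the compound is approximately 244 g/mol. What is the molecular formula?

C4H4O12

mol C = 0.459 g CO₂ ÷ 44.009 g/mol = 0.01043 mol
mol H = 2 × 0.0940 g H₂O ÷ 18.015 g/mol = 0.01044 mol
mass O = 0.637 − (0.1253 + 0.01052) = 0.5012 g → mol O = 0.5012 ÷ 15.999 = 0.03133 mol
Divide by the smallest (0.01043 mol): C 1.000, H 1.001, O 3.004
Empirical formula: CHO3
Empirical-formula mass = 61.02 g/mol; 244 ÷ 61.02 ≈ 4, so the molecular formula is C4H4O12.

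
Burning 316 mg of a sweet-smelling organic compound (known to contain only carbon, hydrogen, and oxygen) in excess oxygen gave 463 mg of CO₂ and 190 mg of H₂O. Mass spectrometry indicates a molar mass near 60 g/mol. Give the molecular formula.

mol C = 0.463 g CO₂ ÷ 44.009 g/mol = 0.01052 mol
mol H = 2 × 0.190 g H₂O ÷ 18.015 g/mol = 0.02109 mol
mass O = 0.316 − (0.1264 + 0.02126) = 0.1684 g → mol O = 0.1684 ÷ 15.999 = 0.01052 mol
Divide by the smallest (0.01052 mol): C 1.000, H 2.005, O 1.000
Empirical formula: CH2O
Empirical-formula mass = 30.03 g/mol; 60 ÷ 30.03 ≈ 2, so the molecular formula is C2H4O2.

C2H4O2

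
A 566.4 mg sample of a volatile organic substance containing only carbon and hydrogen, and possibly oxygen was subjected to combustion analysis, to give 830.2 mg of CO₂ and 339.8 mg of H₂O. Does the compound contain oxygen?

mol C = 0.8302 g CO₂ ÷ 44.009 g/mol = 0.018864 mol
mol H = 2 × 0.3398 g H₂O ÷ 18.015 g/mol = 0.037724 mol
C and H account for only 0.26461 g of the 0.5664 g sample; the remaining 0.30179 g must be oxygen.

yes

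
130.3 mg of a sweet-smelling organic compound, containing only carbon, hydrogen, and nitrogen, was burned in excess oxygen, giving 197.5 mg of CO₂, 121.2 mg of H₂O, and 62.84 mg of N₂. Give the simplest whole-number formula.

mol C = 0.1975 g CO₂ ÷ 44.009 g/mol = 0.0044877 mol
mol H = 2 × 0.1212 g H₂O ÷ 18.015 g/mol = 0.013455 mol
mol N = 2 × 0.06284 g N₂ ÷ 28.014 g/mol = 0.0044863 mol
Divide by the smallest (0.0044863 mol): C 1.000, H 2.999, N 1.000

CH3N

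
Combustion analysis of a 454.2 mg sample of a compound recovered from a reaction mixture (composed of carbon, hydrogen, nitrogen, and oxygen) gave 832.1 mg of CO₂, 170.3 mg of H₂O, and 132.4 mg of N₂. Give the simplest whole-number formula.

mol C = 0.8321 g CO₂ ÷ 44.009 g/mol = 0.018907 mol
mol H = 2 × 0.1703 g H₂O ÷ 18.015 g/mol = 0.018906 mol
mol N = 2 × 0.1324 g N₂ ÷ 28.014 g/mol = 0.0094524 mol
mass O = 0.4542 − (0.22710 + 0.019058 + 0.13240) = 0.075644 g → mol O = 0.075644 ÷ 15.999 = 0.0047281 mol
Divide by the smallest (0.0047281 mol): C 3.999, H 3.999, N 1.999, O 1.000

C4H4N2O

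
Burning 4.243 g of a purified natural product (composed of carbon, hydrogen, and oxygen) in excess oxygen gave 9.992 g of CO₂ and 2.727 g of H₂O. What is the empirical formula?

C3H4O

mol C = 9.992 g CO₂ ÷ 44.009 g/mol = 0.22704 mol
mol H = 2 × 2.727 g H₂O ÷ 18.015 g/mol = 0.30275 mol
mass O = 4.243 − (2.7270 + 0.30517) = 1.2108 g → mol O = 1.2108 ÷ 15.999 = 0.075680 mol
Divide by the smallest (0.075680 mol): C 3.000, H 4.000, O 1.000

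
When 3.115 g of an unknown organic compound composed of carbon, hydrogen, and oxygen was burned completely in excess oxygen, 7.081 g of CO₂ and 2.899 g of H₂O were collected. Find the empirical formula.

mol C = 7.081 g CO₂ ÷ 44.009 g/mol = 0.16090 mol
mol H = 2 × 2.899 g H₂O ÷ 18.015 g/mol = 0.32184 mol
mass O = 3.115 − (1.9326 + 0.32442) = 0.85803 g → mol O = 0.85803 ÷ 15.999 = 0.053630 mol
Divide by the smallest (0.053630 mol): C 3.000, H 6.001, O 1.000

C3H6O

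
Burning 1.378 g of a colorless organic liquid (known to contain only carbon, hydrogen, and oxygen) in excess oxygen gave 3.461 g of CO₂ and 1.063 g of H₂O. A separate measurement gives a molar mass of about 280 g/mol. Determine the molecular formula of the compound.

mol C = 3.461 g CO₂ ÷ 44.009 g/mol = 0.078643 mol
mol H = 2 × 1.063 g H₂O ÷ 18.015 g/mol = 0.11801 mol
mass O = 1.378 − (0.94458 + 0.11896) = 0.31446 g → mol O = 0.31446 ÷ 15.999 = 0.019655 mol
Divide by the smallest (0.019655 mol): C 4.001, H 6.004, O 1.000
Empirical formula: C4H6O
Empirical-formula mass = 70.09 g/mol; 280 ÷ 70.09 ≈ 4, so the molecular formula is C16H24O4.

C16H24O4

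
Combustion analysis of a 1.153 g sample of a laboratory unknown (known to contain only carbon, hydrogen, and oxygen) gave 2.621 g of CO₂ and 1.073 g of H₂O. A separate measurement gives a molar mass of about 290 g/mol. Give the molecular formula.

C15H30O5

mol C = 2.621 g CO₂ ÷ 44.009 g/mol = 0.059556 mol
mol H = 2 × 1.073 g H₂O ÷ 18.015 g/mol = 0.11912 mol
mass O = 1.153 − (0.71533 + 0.12008) = 0.31760 g → mol O = 0.31760 ÷ 15.999 = 0.019851 mol
Divide by the smallest (0.019851 mol): C 3.000, H 6.001, O 1.000
Empirical formula: C3H6O
Empirical-formula mass = 58.08 g/mol; 290 ÷ 58.08 ≈ 5, so the molecular formula is C15H30O5.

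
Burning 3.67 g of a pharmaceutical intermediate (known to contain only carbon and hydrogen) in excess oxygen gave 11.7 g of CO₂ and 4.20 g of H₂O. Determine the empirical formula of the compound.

C4H7

mol C = 11.7 g CO₂ ÷ 44.009 g/mol = 0.2659 mol
mol H = 2 × 4.20 g H₂O ÷ 18.015 g/mol = 0.4663 mol
Divide by the smallest (0.2659 mol): C 1.000, H 1.754
Multiplying each by 4 gives whole numbers: C 4.00, H 7.02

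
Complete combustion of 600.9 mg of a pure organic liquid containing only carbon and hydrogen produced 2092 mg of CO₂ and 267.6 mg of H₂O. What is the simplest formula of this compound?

mol C = 2.092 g CO₂ ÷ 44.009 g/mol = 0.047536 mol
mol H = 2 × 0.2676 g H₂O ÷ 18.015 g/mol = 0.029709 mol
Divide by the smallest (0.029709 mol): C 1.600, H 1.000
Multiplying each by 5 gives whole numbers: C 8.00, H 5.00

C8H5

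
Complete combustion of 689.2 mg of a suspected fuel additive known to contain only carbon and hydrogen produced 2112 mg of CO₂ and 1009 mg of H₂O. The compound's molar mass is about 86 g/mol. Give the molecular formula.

C6H14

mol C = 2.112 g CO₂ ÷ 44.009 g/mol = 0.047990 mol
mol H = 2 × 1.009 g H₂O ÷ 18.015 g/mol = 0.11202 mol
Divide by the smallest (0.047990 mol): C 1.000, H 2.334
Multiplying each by 3 gives whole numbers: C 3.00, H 7.00
Empirical formula: C3H7
Empirical-formula mass = 43.09 g/mol; 86 ÷ 43.09 ≈ 2, so the molecular formula is C6H14.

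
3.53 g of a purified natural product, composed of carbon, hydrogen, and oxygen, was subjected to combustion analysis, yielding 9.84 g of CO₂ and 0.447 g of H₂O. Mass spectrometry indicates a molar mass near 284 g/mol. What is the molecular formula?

C18H4O4

mol C = 9.84 g CO₂ ÷ 44.009 g/mol = 0.2236 mol
mol H = 2 × 0.447 g H₂O ÷ 18.015 g/mol = 0.04963 mol
mass O = 3.53 − (2.686 + 0.05002) = 0.7944 g → mol O = 0.7944 ÷ 15.999 = 0.04966 mol
Divide by the smallest (0.04963 mol): C 4.506, H 1.000, O 1.001
Multiplying each by 2 gives whole numbers: C 9.01, H 2.00, O 2.00
Empirical formula: C9H2O2
Empirical-formula mass = 142.11 g/mol; 284 ÷ 142.11 ≈ 2, so the molecular formula is C18H4O4.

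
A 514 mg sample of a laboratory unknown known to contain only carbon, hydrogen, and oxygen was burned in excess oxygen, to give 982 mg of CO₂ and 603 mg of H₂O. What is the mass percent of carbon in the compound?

mol C = 0.982 g CO₂ ÷ 44.009 g/mol = 0.02231 mol
mol H = 2 × 0.603 g H₂O ÷ 18.015 g/mol = 0.06694 mol
mass O = 0.514 − (0.2680 + 0.06748) = 0.1785 g → mol O = 0.1785 ÷ 15.999 = 0.01116 mol
mass % C = 0.2680 g ÷ 0.514 g × 100%

52.1%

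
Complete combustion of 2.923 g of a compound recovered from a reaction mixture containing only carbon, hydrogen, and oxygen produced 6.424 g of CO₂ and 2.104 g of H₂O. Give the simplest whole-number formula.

C5H8O2

mol C = 6.424 g CO₂ ÷ 44.009 g/mol = 0.14597 mol
mol H = 2 × 2.104 g H₂O ÷ 18.015 g/mol = 0.23358 mol
mass O = 2.923 − (1.7532 + 0.23545) = 0.93430 g → mol O = 0.93430 ÷ 15.999 = 0.058397 mol
Divide by the smallest (0.058397 mol): C 2.500, H 4.000, O 1.000
Multiplying each by 2 gives whole numbers: C 5.00, H 8.00, O 2.00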